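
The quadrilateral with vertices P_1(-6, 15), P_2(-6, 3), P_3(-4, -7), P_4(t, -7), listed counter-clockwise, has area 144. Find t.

The doubled signed area Σ (x_i y_{i+1} − x_{i+1} y_i) is linear in t.
With t=0 it equals 112; the coefficient of t is 22 (from the two edges through P_4).
So 22·t + 112 = 2·144 = 288 ⇒ t = 8.

8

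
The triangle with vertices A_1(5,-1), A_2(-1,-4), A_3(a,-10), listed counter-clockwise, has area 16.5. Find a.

The doubled signed area Σ (x_i y_{i+1} − x_{i+1} y_i) is linear in a.
With a=0 it equals 39; the coefficient of a is 3 (from the two edges through A_3).
So 3·a + 39 = 2·16.5 = 33 ⇒ a = -2.

-2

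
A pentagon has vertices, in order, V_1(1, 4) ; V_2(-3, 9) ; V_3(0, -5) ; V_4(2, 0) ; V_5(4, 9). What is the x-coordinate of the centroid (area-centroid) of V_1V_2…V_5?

Apply the shoelace formula. First the cross-terms c_i = x_i·y_{i+1} − x_{i+1}·y_i:
  21, 15, 10, 18, 7  ⇒  2A = 71, A = 35.5.
Then Σ (x_i + x_{i+1})·c_i = 76, so x̄ = 76 / (6·35.5) = 76/213.

76/213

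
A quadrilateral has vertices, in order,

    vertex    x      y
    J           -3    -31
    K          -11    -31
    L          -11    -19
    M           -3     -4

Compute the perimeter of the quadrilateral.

64

|JK| = √((-8)² + (0)²) = √64 = 8
|KL| = √((0)² + (12)²) = √144 = 12
|LM| = √((8)² + (15)²) = √289 = 17
|MJ| = √((0)² + (-27)²) = √729 = 27
Perimeter = 8 + 12 + 17 + 27 = 64.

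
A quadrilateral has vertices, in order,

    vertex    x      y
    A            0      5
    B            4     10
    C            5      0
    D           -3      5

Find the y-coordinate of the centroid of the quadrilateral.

55/12

Apply the shoelace formula. First the cross-terms c_i = x_i·y_{i+1} − x_{i+1}·y_i:
  -20, -50, 25, -15  ⇒  2A = -60, A = -30.
Then Σ (y_i + y_{i+1})·c_i = -825, so ȳ = -825 / (6·(-30)) = 55/12.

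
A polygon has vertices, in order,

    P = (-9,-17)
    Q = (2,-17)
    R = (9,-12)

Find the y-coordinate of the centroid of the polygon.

-46/3

Apply the shoelace (surveyor's) formula. First the cross-terms c_i = x_i·y_{i+1} − x_{i+1}·y_i:
  187, 129, -261  ⇒  2A = 55, A = 27.5.
Then Σ (y_i + y_{i+1})·c_i = -2530, so ȳ = -2530 / (6·27.5) = -46/3.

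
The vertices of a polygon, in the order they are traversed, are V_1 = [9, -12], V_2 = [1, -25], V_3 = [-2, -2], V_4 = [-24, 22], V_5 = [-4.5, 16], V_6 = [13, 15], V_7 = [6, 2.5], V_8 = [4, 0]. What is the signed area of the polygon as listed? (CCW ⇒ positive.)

Apply Gauss's area formula: 2A = Σ (x_i·y_{i+1} − x_{i+1}·y_i), indices taken mod 8.
Σ = (-213) + (-52) + (-92) + (-285) + (-275.5) + (-57.5) + (-10) + (-48) = -1033
Signed area = Σ/2 = -516.5 (negative ⇒ clockwise traversal).

-516.5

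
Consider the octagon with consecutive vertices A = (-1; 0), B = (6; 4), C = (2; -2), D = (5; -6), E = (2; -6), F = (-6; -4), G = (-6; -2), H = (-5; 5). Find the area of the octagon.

Cross-terms: -4, -20, -2, -18, -44, -12, -40, 5  ⇒  Σ = -135
Area = |Σ|/2 = 67.5.

67.5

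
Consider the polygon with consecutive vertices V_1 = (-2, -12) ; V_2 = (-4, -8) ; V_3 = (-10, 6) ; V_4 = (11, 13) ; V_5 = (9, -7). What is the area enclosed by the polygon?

Σ = (-32) + (-104) + (-196) + (-194) + (-122) = -648
Area = |Σ|/2 = 324.

324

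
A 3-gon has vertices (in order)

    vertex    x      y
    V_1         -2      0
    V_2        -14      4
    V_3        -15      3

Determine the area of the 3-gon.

8

Σ = (-8) + (18) + (6) = 16
Area = |Σ|/2 = 8.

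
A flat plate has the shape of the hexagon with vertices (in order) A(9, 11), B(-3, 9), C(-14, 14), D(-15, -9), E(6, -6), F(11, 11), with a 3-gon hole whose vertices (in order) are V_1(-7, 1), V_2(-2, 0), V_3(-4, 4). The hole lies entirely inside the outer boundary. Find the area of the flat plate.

407

Outer boundary:
Apply the shoelace formula: 2A = Σ (x_i·y_{i+1} − x_{i+1}·y_i), indices taken mod 6.
A→B: (9)(9) − (-3)(11) = 114
B→C: (-3)(14) − (-14)(9) = 84
C→D: (-14)(-9) − (-15)(14) = 336
D→E: (-15)(-6) − (6)(-9) = 144
E→F: (6)(11) − (11)(-6) = 132
F→A: (11)(11) − (9)(11) = 22
Σ = 832
Area = |Σ|/2 = 416.
Hole:
V_1→V_2: (-7)(0) − (-2)(1) = 2
V_2→V_3: (-2)(4) − (-4)(0) = -8
V_3→V_1: (-4)(1) − (-7)(4) = 24
Σ = 18
Area = |Σ|/2 = 9.
Net area = 416 − 9 = 407.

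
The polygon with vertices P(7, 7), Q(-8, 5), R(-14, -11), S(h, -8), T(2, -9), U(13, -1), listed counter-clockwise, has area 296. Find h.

The doubled signed area Σ (x_i y_{i+1} − x_{i+1} y_i) is linear in h.
With h=0 it equals 590; the coefficient of h is 2 (from the two edges through S).
So 2·h + 590 = 2·296 = 592 ⇒ h = 1.

1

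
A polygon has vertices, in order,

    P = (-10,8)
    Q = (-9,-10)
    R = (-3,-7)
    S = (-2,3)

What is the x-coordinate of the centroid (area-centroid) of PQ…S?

Apply the shoelace formula. First the cross-terms c_i = x_i·y_{i+1} − x_{i+1}·y_i:
  172, 33, -23, 14  ⇒  2A = 196, A = 98.
Then Σ (x_i + x_{i+1})·c_i = -3717, so x̄ = -3717 / (6·98) = -177/28.

-177/28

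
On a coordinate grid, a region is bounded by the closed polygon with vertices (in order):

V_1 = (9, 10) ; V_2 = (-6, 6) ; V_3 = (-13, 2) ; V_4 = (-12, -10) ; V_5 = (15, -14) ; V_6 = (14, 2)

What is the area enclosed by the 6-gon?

500

Apply Gauss's area formula: 2A = Σ (x_i·y_{i+1} − x_{i+1}·y_i), indices taken mod 6.
Σ = (114) + (66) + (154) + (318) + (226) + (122) = 1000
Area = |Σ|/2 = 500.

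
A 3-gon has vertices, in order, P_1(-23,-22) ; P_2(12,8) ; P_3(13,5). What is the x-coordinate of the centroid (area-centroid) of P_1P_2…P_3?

2/3

Apply the shoelace (surveyor's) formula. First the cross-terms c_i = x_i·y_{i+1} − x_{i+1}·y_i:
  80, -44, -171  ⇒  2A = -135, A = -67.5.
Then Σ (x_i + x_{i+1})·c_i = -270, so x̄ = -270 / (6·(-67.5)) = 2/3.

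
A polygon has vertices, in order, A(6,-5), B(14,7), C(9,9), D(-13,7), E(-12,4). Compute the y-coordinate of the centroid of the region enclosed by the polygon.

Apply the shoelace (surveyor's) formula. First the cross-terms c_i = x_i·y_{i+1} − x_{i+1}·y_i:
  112, 63, 180, 32, 36  ⇒  2A = 423, A = 211.5.
Then Σ (y_i + y_{i+1})·c_i = 4428, so ȳ = 4428 / (6·211.5) = 164/47.

164/47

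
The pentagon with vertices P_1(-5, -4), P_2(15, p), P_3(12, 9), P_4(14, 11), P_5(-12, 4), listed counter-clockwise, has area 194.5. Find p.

4

Write out the shoelace sum; only the two edges meeting at P_2 involve p:
2·Area = [((-5)·p − 15·(-4)) + (15·9 − 12·p)] + 262
       = -17·p + 457 = 389
⇒ p = 4.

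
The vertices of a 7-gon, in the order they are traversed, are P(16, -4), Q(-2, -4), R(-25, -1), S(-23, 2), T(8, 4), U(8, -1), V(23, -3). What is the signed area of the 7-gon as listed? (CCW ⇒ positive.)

-218

Apply the shoelace (surveyor's) formula: 2A = Σ (x_i·y_{i+1} − x_{i+1}·y_i), indices taken mod 7.
Σ = (-72) + (-98) + (-73) + (-108) + (-40) + (-1) + (-44) = -436
Signed area = Σ/2 = -218 (negative ⇒ clockwise traversal).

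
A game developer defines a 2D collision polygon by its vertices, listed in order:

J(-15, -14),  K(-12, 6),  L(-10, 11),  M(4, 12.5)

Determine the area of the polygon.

183.75

Cross-terms: -258, -72, -169, 131.5  ⇒  Σ = -367.5
Area = |Σ|/2 = 183.75.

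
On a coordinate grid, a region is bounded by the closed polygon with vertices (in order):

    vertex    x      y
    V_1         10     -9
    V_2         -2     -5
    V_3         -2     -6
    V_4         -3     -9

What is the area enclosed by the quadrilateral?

25.5

Apply the shoelace formula: 2A = Σ (x_i·y_{i+1} − x_{i+1}·y_i), indices taken mod 4.
Cross-terms: -68, 2, 0, 117  ⇒  Σ = 51
Area = |Σ|/2 = 25.5.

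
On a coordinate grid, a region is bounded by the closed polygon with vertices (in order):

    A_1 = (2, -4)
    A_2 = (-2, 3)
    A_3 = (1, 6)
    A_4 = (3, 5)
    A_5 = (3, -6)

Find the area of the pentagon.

31.5

Apply the shoelace formula: 2A = Σ (x_i·y_{i+1} − x_{i+1}·y_i), indices taken mod 5.
Σ = (-2) + (-15) + (-13) + (-33) + (0) = -63
Area = |Σ|/2 = 31.5.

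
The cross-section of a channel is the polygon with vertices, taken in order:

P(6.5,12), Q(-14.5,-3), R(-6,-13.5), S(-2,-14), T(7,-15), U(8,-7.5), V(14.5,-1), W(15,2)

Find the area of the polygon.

Apply the surveyor's formula: 2A = Σ (x_i·y_{i+1} − x_{i+1}·y_i), indices taken mod 8.
Σ = (154.5) + (177.75) + (57) + (128) + (67.5) + (100.75) + (44) + (167) = 896.5
Area = |Σ|/2 = 448.25.

448.25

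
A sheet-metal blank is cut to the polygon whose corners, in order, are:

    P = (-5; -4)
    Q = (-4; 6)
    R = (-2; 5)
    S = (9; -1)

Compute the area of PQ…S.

Apply the shoelace formula: 2A = Σ (x_i·y_{i+1} − x_{i+1}·y_i), indices taken mod 4.
Cross-terms: -46, -8, -43, -41  ⇒  Σ = -138
Area = |Σ|/2 = 69.

69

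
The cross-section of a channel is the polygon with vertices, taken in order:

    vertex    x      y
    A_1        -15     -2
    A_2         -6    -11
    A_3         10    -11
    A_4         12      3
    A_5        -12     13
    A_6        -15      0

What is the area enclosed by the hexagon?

454

Apply the shoelace (surveyor's) formula: 2A = Σ (x_i·y_{i+1} − x_{i+1}·y_i), indices taken mod 6.
A_1→A_2: (-15)(-11) − (-6)(-2) = 153
A_2→A_3: (-6)(-11) − (10)(-11) = 176
A_3→A_4: (10)(3) − (12)(-11) = 162
A_4→A_5: (12)(13) − (-12)(3) = 192
A_5→A_6: (-12)(0) − (-15)(13) = 195
A_6→A_1: (-15)(-2) − (-15)(0) = 30
Σ = 908
Area = |Σ|/2 = 454.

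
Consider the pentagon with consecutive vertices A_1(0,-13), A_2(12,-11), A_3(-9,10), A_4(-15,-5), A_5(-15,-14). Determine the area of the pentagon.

351

Apply the surveyor's formula: 2A = Σ (x_i·y_{i+1} − x_{i+1}·y_i), indices taken mod 5.
Σ = (156) + (21) + (195) + (135) + (195) = 702
Area = |Σ|/2 = 351.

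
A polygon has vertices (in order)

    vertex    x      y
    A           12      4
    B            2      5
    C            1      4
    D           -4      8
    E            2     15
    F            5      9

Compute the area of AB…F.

71

Apply the shoelace formula: 2A = Σ (x_i·y_{i+1} − x_{i+1}·y_i), indices taken mod 6.
Cross-terms: 52, 3, 24, -76, -57, -88  ⇒  Σ = -142
Area = |Σ|/2 = 71.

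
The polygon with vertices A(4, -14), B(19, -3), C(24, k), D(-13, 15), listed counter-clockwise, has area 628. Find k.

The doubled signed area Σ (x_i y_{i+1} − x_{i+1} y_i) is linear in k.
With k=0 it equals 808; the coefficient of k is 32 (from the two edges through C).
So 32·k + 808 = 2·628 = 1256 ⇒ k = 14.

14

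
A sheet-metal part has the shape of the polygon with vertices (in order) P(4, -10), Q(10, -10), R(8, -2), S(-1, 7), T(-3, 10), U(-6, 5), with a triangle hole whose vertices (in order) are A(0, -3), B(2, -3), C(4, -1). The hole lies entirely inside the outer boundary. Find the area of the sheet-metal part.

133

Outer boundary:
Apply Gauss's area formula: 2A = Σ (x_i·y_{i+1} − x_{i+1}·y_i), indices taken mod 6.
Cross-terms: 60, 60, 54, 11, 45, 40  ⇒  Σ = 270
Area = |Σ|/2 = 135.
Hole:
Apply Gauss's area formula: 2A = Σ (x_i·y_{i+1} − x_{i+1}·y_i), indices taken mod 3.
Σ = (6) + (10) + (-12) = 4
Area = |Σ|/2 = 2.
Net area = 135 − 2 = 133.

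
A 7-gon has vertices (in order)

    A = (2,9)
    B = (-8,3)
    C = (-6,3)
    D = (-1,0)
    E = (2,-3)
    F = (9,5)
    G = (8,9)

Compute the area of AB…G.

105

A→B: (2)(3) − (-8)(9) = 78
B→C: (-8)(3) − (-6)(3) = -6
C→D: (-6)(0) − (-1)(3) = 3
D→E: (-1)(-3) − (2)(0) = 3
E→F: (2)(5) − (9)(-3) = 37
F→G: (9)(9) − (8)(5) = 41
G→A: (8)(9) − (2)(9) = 54
Σ = 210
Area = |Σ|/2 = 105.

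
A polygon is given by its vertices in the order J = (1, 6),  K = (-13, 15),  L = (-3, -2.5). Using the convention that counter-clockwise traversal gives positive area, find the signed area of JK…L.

77.5

Apply the surveyor's formula: 2A = Σ (x_i·y_{i+1} − x_{i+1}·y_i), indices taken mod 3.
Σ = (93) + (77.5) + (-15.5) = 155
Signed area = Σ/2 = 77.5 (positive ⇒ counter-clockwise traversal).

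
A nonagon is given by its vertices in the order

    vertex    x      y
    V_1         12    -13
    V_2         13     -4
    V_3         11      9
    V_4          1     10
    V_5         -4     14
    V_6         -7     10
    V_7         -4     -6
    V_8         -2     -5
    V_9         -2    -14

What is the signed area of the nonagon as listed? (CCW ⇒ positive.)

V_1→V_2: (12)(-4) − (13)(-13) = 121
V_2→V_3: (13)(9) − (11)(-4) = 161
V_3→V_4: (11)(10) − (1)(9) = 101
V_4→V_5: (1)(14) − (-4)(10) = 54
V_5→V_6: (-4)(10) − (-7)(14) = 58
V_6→V_7: (-7)(-6) − (-4)(10) = 82
V_7→V_8: (-4)(-5) − (-2)(-6) = 8
V_8→V_9: (-2)(-14) − (-2)(-5) = 18
V_9→V_1: (-2)(-13) − (12)(-14) = 194
Σ = 797
Signed area = Σ/2 = 398.5 (positive ⇒ counter-clockwise traversal).

398.5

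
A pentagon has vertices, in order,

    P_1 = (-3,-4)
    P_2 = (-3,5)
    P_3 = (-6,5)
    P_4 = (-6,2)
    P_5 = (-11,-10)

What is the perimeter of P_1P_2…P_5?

|P_1P_2| = √((0)² + (9)²) = √81 = 9
|P_2P_3| = √((-3)² + (0)²) = √9 = 3
|P_3P_4| = √((0)² + (-3)²) = √9 = 3
|P_4P_5| = √((-5)² + (-12)²) = √169 = 13
|P_5P_1| = √((8)² + (6)²) = √100 = 10
Perimeter = 9 + 3 + 3 + 13 + 10 = 38.

38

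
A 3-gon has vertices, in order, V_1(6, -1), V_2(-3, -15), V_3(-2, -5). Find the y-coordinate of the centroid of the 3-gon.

Apply the shoelace formula. First the cross-terms c_i = x_i·y_{i+1} − x_{i+1}·y_i:
  -93, -15, 32  ⇒  2A = -76, A = -38.
Then Σ (y_i + y_{i+1})·c_i = 1596, so ȳ = 1596 / (6·(-38)) = -7.

-7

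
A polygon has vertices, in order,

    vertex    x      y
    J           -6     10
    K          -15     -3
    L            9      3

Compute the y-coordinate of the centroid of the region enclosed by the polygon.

Apply the shoelace formula. First the cross-terms c_i = x_i·y_{i+1} − x_{i+1}·y_i:
  168, -18, 108  ⇒  2A = 258, A = 129.
Then Σ (y_i + y_{i+1})·c_i = 2580, so ȳ = 2580 / (6·129) = 10/3.

10/3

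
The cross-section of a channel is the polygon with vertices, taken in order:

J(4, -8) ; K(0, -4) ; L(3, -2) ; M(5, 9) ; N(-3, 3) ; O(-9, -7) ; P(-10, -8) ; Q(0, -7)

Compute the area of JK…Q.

111.5

Σ = (-16) + (12) + (37) + (42) + (48) + (2) + (70) + (28) = 223
Area = |Σ|/2 = 111.5.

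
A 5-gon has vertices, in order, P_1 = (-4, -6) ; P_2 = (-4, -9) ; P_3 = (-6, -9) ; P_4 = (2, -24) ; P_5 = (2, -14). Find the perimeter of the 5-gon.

42

|P_1P_2| = √((0)² + (-3)²) = √9 = 3
|P_2P_3| = √((-2)² + (0)²) = √4 = 2
|P_3P_4| = √((8)² + (-15)²) = √289 = 17
|P_4P_5| = √((0)² + (10)²) = √100 = 10
|P_5P_1| = √((-6)² + (8)²) = √100 = 10
Perimeter = 3 + 2 + 17 + 10 + 10 = 42.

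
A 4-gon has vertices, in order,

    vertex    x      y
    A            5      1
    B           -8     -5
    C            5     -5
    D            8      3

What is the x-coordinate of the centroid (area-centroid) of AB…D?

5/3

Apply Gauss's area formula. First the cross-terms c_i = x_i·y_{i+1} − x_{i+1}·y_i:
  -17, 65, 55, -7  ⇒  2A = 96, A = 48.
Then Σ (x_i + x_{i+1})·c_i = 480, so x̄ = 480 / (6·48) = 5/3.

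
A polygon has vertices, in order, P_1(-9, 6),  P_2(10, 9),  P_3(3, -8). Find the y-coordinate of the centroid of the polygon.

Apply the shoelace (surveyor's) formula. First the cross-terms c_i = x_i·y_{i+1} − x_{i+1}·y_i:
  -141, -107, -54  ⇒  2A = -302, A = -151.
Then Σ (y_i + y_{i+1})·c_i = -2114, so ȳ = -2114 / (6·(-151)) = 7/3.

7/3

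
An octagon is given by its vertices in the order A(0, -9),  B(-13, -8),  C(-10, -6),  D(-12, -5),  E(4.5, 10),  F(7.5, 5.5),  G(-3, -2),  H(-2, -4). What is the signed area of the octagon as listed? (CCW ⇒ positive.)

Σ = (-117) + (-2) + (-22) + (-97.5) + (-50.25) + (1.5) + (8) + (18) = -261.25
Signed area = Σ/2 = -130.625 (negative ⇒ clockwise traversal).

-130.625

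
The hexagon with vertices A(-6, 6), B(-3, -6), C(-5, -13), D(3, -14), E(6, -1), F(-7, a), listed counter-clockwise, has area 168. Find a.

Write out the shoelace sum; only the two edges meeting at F involve a:
2·Area = [(6·a − (-7)·(-1)) + ((-7)·6 − (-6)·a)] + 253
       = 12·a + 204 = 336
⇒ a = 11.

11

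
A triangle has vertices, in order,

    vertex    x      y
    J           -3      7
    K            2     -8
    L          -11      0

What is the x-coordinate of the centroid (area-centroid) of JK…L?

Apply the shoelace (surveyor's) formula. First the cross-terms c_i = x_i·y_{i+1} − x_{i+1}·y_i:
  10, -88, -77  ⇒  2A = -155, A = -77.5.
Then Σ (x_i + x_{i+1})·c_i = 1860, so x̄ = 1860 / (6·(-77.5)) = -4.

-4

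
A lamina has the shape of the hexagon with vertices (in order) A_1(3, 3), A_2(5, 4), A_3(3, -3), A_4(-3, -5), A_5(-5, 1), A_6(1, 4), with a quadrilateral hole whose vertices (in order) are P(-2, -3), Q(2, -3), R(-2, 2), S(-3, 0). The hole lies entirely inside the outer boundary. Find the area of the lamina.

Outer boundary:
Σ = (-3) + (-27) + (-24) + (-28) + (-21) + (-9) = -112
Area = |Σ|/2 = 56.
Hole:
Σ = (12) + (-2) + (6) + (9) = 25
Area = |Σ|/2 = 12.5.
Net area = 56 − 12.5 = 43.5.

43.5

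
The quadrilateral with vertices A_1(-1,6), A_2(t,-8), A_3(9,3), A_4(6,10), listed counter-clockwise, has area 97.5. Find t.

The doubled signed area Σ (x_i y_{i+1} − x_{i+1} y_i) is linear in t.
With t=0 it equals 198; the coefficient of t is -3 (from the two edges through A_2).
So -3·t + 198 = 2·97.5 = 195 ⇒ t = 1.

1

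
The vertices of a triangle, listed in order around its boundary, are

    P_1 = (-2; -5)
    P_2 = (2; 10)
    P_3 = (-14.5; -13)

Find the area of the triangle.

77.75

Apply Gauss's area formula: 2A = Σ (x_i·y_{i+1} − x_{i+1}·y_i), indices taken mod 3.
Σ = (-10) + (119) + (46.5) = 155.5
Area = |Σ|/2 = 77.75.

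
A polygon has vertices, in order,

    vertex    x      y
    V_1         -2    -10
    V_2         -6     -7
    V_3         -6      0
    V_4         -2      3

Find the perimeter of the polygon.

|V_1V_2| = √((-4)² + (3)²) = √25 = 5
|V_2V_3| = √((0)² + (7)²) = √49 = 7
|V_3V_4| = √((4)² + (3)²) = √25 = 5
|V_4V_1| = √((0)² + (-13)²) = √169 = 13
Perimeter = 5 + 7 + 5 + 13 = 30.

30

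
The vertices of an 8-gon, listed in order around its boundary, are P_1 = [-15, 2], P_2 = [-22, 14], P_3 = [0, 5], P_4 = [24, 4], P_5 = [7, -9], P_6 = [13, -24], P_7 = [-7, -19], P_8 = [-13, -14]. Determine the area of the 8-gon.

745.5

Apply Gauss's area formula: 2A = Σ (x_i·y_{i+1} − x_{i+1}·y_i), indices taken mod 8.
Σ = (-166) + (-110) + (-120) + (-244) + (-51) + (-415) + (-149) + (-236) = -1491
Area = |Σ|/2 = 745.5.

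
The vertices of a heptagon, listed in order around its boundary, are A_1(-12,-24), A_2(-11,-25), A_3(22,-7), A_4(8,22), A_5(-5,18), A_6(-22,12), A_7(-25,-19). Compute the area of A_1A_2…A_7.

Apply the surveyor's formula: 2A = Σ (x_i·y_{i+1} − x_{i+1}·y_i), indices taken mod 7.
Σ = (36) + (627) + (540) + (254) + (336) + (718) + (372) = 2883
Area = |Σ|/2 = 1441.5.

1441.5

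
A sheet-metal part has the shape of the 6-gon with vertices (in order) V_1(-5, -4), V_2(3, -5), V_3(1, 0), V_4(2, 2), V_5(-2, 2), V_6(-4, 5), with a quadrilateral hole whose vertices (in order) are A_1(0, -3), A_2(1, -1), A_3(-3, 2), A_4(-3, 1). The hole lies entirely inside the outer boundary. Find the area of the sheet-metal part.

38.5

Outer boundary:
Σ = (37) + (5) + (2) + (8) + (-2) + (41) = 91
Area = |Σ|/2 = 45.5.
Hole:
Apply Gauss's area formula: 2A = Σ (x_i·y_{i+1} − x_{i+1}·y_i), indices taken mod 4.
Σ = (3) + (-1) + (3) + (9) = 14
Area = |Σ|/2 = 7.
Net area = 45.5 − 7 = 38.5.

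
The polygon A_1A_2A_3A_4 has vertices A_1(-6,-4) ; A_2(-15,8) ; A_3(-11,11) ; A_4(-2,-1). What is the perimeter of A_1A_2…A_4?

|A_1A_2| = √((-9)² + (12)²) = √225 = 15
|A_2A_3| = √((4)² + (3)²) = √25 = 5
|A_3A_4| = √((9)² + (-12)²) = √225 = 15
|A_4A_1| = √((-4)² + (-3)²) = √25 = 5
Perimeter = 15 + 5 + 15 + 5 = 40.

40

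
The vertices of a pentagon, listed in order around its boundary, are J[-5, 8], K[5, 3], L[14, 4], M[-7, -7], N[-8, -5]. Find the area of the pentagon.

128.5

Apply the shoelace (surveyor's) formula: 2A = Σ (x_i·y_{i+1} − x_{i+1}·y_i), indices taken mod 5.
Cross-terms: -55, -22, -70, -21, -89  ⇒  Σ = -257
Area = |Σ|/2 = 128.5.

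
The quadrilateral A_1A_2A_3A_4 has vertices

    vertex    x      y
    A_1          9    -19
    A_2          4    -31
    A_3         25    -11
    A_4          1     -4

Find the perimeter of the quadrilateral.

|A_1A_2| = √((-5)² + (-12)²) = √169 = 13
|A_2A_3| = √((21)² + (20)²) = √841 = 29
|A_3A_4| = √((-24)² + (7)²) = √625 = 25
|A_4A_1| = √((8)² + (-15)²) = √289 = 17
Perimeter = 13 + 29 + 25 + 17 = 84.

84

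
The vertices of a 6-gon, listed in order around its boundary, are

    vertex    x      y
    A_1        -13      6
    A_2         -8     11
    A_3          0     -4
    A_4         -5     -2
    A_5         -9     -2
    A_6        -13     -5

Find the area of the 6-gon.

Apply the surveyor's formula: 2A = Σ (x_i·y_{i+1} − x_{i+1}·y_i), indices taken mod 6.
A_1→A_2: (-13)(11) − (-8)(6) = -95
A_2→A_3: (-8)(-4) − (0)(11) = 32
A_3→A_4: (0)(-2) − (-5)(-4) = -20
A_4→A_5: (-5)(-2) − (-9)(-2) = -8
A_5→A_6: (-9)(-5) − (-13)(-2) = 19
A_6→A_1: (-13)(6) − (-13)(-5) = -143
Σ = -215
Area = |Σ|/2 = 107.5.

107.5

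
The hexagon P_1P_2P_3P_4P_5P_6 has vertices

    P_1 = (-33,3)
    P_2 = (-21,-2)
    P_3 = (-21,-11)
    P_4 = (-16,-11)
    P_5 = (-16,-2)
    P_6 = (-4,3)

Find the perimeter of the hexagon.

78

|P_1P_2| = √((12)² + (-5)²) = √169 = 13
|P_2P_3| = √((0)² + (-9)²) = √81 = 9
|P_3P_4| = √((5)² + (0)²) = √25 = 5
|P_4P_5| = √((0)² + (9)²) = √81 = 9
|P_5P_6| = √((12)² + (5)²) = √169 = 13
|P_6P_1| = √((-29)² + (0)²) = √841 = 29
Perimeter = 13 + 9 + 5 + 9 + 13 + 29 = 78.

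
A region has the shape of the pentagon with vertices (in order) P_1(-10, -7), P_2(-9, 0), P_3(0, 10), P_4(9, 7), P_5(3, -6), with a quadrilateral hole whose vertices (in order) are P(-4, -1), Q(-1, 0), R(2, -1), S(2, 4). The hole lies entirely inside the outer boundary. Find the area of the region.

187.5

Outer boundary:
Apply the shoelace (surveyor's) formula: 2A = Σ (x_i·y_{i+1} − x_{i+1}·y_i), indices taken mod 5.
Cross-terms: -63, -90, -90, -75, -81  ⇒  Σ = -399
Area = |Σ|/2 = 199.5.
Hole:
Cross-terms: -1, 1, 10, 14  ⇒  Σ = 24
Area = |Σ|/2 = 12.
Net area = 199.5 − 12 = 187.5.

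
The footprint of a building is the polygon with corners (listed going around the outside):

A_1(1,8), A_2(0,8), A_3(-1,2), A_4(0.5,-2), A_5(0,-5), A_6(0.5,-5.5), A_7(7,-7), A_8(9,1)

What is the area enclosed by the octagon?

96.5

Cross-terms: 8, 8, 1, -2.5, 2.5, 35, 70, 71  ⇒  Σ = 193
Area = |Σ|/2 = 96.5.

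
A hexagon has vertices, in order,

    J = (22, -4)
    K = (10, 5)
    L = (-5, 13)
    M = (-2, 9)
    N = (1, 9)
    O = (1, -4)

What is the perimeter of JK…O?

74

|JK| = √((-12)² + (9)²) = √225 = 15
|KL| = √((-15)² + (8)²) = √289 = 17
|LM| = √((3)² + (-4)²) = √25 = 5
|MN| = √((3)² + (0)²) = √9 = 3
|NO| = √((0)² + (-13)²) = √169 = 13
|OJ| = √((21)² + (0)²) = √441 = 21
Perimeter = 15 + 17 + 5 + 3 + 13 + 21 = 74.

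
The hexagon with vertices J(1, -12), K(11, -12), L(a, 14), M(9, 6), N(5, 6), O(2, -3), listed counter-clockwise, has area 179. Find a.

13

The doubled signed area Σ (x_i y_{i+1} − x_{i+1} y_i) is linear in a.
With a=0 it equals 124; the coefficient of a is 18 (from the two edges through L).
So 18·a + 124 = 2·179 = 358 ⇒ a = 13.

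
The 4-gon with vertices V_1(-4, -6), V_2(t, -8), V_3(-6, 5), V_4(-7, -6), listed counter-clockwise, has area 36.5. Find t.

The doubled signed area Σ (x_i y_{i+1} − x_{i+1} y_i) is linear in t.
With t=0 it equals 73; the coefficient of t is 11 (from the two edges through V_2).
So 11·t + 73 = 2·36.5 = 73 ⇒ t = 0.

0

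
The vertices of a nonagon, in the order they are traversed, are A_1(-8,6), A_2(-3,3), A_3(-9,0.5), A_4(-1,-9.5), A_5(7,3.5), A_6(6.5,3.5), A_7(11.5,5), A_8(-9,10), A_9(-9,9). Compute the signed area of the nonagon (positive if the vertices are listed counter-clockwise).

Cross-terms: -6, 25.5, 86, 63, 1.75, -7.75, 160, 9, 18  ⇒  Σ = 349.5
Signed area = Σ/2 = 174.75 (positive ⇒ counter-clockwise traversal).

174.75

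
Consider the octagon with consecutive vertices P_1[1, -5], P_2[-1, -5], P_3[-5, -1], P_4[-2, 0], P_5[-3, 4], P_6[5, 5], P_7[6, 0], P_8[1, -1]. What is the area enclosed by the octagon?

Apply Gauss's area formula: 2A = Σ (x_i·y_{i+1} − x_{i+1}·y_i), indices taken mod 8.
P_1→P_2: (1)(-5) − (-1)(-5) = -10
P_2→P_3: (-1)(-1) − (-5)(-5) = -24
P_3→P_4: (-5)(0) − (-2)(-1) = -2
P_4→P_5: (-2)(4) − (-3)(0) = -8
P_5→P_6: (-3)(5) − (5)(4) = -35
P_6→P_7: (5)(0) − (6)(5) = -30
P_7→P_8: (6)(-1) − (1)(0) = -6
P_8→P_1: (1)(-5) − (1)(-1) = -4
Σ = -119
Area = |Σ|/2 = 59.5.

59.5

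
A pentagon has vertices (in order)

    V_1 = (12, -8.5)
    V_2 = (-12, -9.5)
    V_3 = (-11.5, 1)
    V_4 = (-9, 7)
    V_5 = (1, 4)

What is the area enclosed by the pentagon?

Σ = (-216) + (-121.25) + (-71.5) + (-43) + (-56.5) = -508.25
Area = |Σ|/2 = 254.125.

254.125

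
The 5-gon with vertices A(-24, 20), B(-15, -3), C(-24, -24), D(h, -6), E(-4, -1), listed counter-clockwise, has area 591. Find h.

22

The doubled signed area Σ (x_i y_{i+1} − x_{i+1} y_i) is linear in h.
With h=0 it equals 676; the coefficient of h is 23 (from the two edges through D).
So 23·h + 676 = 2·591 = 1182 ⇒ h = 22.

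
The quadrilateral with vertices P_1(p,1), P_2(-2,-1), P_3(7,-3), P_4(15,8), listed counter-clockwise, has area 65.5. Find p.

Write out the shoelace sum; only the two edges meeting at P_1 involve p:
2·Area = [(15·1 − p·8) + (p·(-1) − (-2)·1)] + 114
       = -9·p + 131 = 131
⇒ p = 0.

0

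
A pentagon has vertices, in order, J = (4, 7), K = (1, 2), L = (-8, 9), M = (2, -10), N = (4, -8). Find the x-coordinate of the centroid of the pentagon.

41/258

Apply the surveyor's formula. First the cross-terms c_i = x_i·y_{i+1} − x_{i+1}·y_i:
  1, 25, 62, 24, 60  ⇒  2A = 172, A = 86.
Then Σ (x_i + x_{i+1})·c_i = 82, so x̄ = 82 / (6·86) = 41/258.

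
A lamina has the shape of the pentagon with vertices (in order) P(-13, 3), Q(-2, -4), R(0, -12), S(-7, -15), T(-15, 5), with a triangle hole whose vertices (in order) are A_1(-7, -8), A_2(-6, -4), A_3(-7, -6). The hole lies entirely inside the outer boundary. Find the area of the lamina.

120

Outer boundary:
Apply the shoelace formula: 2A = Σ (x_i·y_{i+1} − x_{i+1}·y_i), indices taken mod 5.
Σ = (58) + (24) + (-84) + (-260) + (20) = -242
Area = |Σ|/2 = 121.
Hole:
Cross-terms: -20, 8, 14  ⇒  Σ = 2
Area = |Σ|/2 = 1.
Net area = 121 − 1 = 120.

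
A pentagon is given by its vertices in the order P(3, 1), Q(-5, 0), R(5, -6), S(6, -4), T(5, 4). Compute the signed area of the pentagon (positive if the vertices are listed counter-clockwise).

44

Apply the surveyor's formula: 2A = Σ (x_i·y_{i+1} − x_{i+1}·y_i), indices taken mod 5.
Cross-terms: 5, 30, 16, 44, -7  ⇒  Σ = 88
Signed area = Σ/2 = 44 (positive ⇒ counter-clockwise traversal).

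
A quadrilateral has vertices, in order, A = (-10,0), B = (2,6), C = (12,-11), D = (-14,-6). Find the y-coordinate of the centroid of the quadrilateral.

Apply the surveyor's formula. First the cross-terms c_i = x_i·y_{i+1} − x_{i+1}·y_i:
  -60, -94, -226, -60  ⇒  2A = -440, A = -220.
Then Σ (y_i + y_{i+1})·c_i = 4312, so ȳ = 4312 / (6·(-220)) = -49/15.

-49/15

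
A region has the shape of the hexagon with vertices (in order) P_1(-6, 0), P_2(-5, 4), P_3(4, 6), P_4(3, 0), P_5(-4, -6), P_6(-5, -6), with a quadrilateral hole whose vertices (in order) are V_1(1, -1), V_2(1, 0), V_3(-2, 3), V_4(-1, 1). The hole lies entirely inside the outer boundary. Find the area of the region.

Outer boundary:
Apply Gauss's area formula: 2A = Σ (x_i·y_{i+1} − x_{i+1}·y_i), indices taken mod 6.
Cross-terms: -24, -46, -18, -18, -6, -36  ⇒  Σ = -148
Area = |Σ|/2 = 74.
Hole:
V_1→V_2: (1)(0) − (1)(-1) = 1
V_2→V_3: (1)(3) − (-2)(0) = 3
V_3→V_4: (-2)(1) − (-1)(3) = 1
V_4→V_1: (-1)(-1) − (1)(1) = 0
Σ = 5
Area = |Σ|/2 = 2.5.
Net area = 74 − 2.5 = 71.5.

71.5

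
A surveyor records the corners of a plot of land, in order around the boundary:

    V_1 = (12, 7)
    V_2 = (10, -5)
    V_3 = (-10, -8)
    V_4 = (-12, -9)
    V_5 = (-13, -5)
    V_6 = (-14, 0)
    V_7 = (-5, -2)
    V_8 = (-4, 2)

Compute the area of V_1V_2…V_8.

217.5

Apply the shoelace (surveyor's) formula: 2A = Σ (x_i·y_{i+1} − x_{i+1}·y_i), indices taken mod 8.
Cross-terms: -130, -130, -6, -57, -70, 28, -18, -52  ⇒  Σ = -435
Area = |Σ|/2 = 217.5.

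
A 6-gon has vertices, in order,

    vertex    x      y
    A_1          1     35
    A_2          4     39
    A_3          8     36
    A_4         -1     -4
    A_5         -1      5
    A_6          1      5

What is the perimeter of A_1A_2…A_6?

92

|A_1A_2| = √((3)² + (4)²) = √25 = 5
|A_2A_3| = √((4)² + (-3)²) = √25 = 5
|A_3A_4| = √((-9)² + (-40)²) = √1681 = 41
|A_4A_5| = √((0)² + (9)²) = √81 = 9
|A_5A_6| = √((2)² + (0)²) = √4 = 2
|A_6A_1| = √((0)² + (30)²) = √900 = 30
Perimeter = 5 + 5 + 41 + 9 + 2 + 30 = 92.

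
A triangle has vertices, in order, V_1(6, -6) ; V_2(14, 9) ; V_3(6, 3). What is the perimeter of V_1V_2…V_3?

36

|V_1V_2| = √((8)² + (15)²) = √289 = 17
|V_2V_3| = √((-8)² + (-6)²) = √100 = 10
|V_3V_1| = √((0)² + (-9)²) = √81 = 9
Perimeter = 17 + 10 + 9 = 36.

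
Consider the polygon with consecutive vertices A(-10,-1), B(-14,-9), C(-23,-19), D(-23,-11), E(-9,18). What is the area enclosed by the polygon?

186.5

Σ = (76) + (59) + (-184) + (-513) + (189) = -373
Area = |Σ|/2 = 186.5.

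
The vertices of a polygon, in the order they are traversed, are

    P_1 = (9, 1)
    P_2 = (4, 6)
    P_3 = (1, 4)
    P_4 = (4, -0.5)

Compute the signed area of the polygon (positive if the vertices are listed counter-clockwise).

Cross-terms: 50, 10, -16.5, 8.5  ⇒  Σ = 52
Signed area = Σ/2 = 26 (positive ⇒ counter-clockwise traversal).

26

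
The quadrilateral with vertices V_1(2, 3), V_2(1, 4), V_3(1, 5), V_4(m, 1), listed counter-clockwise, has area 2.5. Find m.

The doubled signed area Σ (x_i y_{i+1} − x_{i+1} y_i) is linear in m.
With m=0 it equals 5; the coefficient of m is -2 (from the two edges through V_4).
So -2·m + 5 = 2·2.5 = 5 ⇒ m = 0.

0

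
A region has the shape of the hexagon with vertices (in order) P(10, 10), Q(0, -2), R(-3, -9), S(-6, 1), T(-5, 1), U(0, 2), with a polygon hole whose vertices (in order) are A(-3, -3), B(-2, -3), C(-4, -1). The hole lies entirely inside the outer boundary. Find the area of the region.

56

Outer boundary:
Apply the surveyor's formula: 2A = Σ (x_i·y_{i+1} − x_{i+1}·y_i), indices taken mod 6.
P→Q: (10)(-2) − (0)(10) = -20
Q→R: (0)(-9) − (-3)(-2) = -6
R→S: (-3)(1) − (-6)(-9) = -57
S→T: (-6)(1) − (-5)(1) = -1
T→U: (-5)(2) − (0)(1) = -10
U→P: (0)(10) − (10)(2) = -20
Σ = -114
Area = |Σ|/2 = 57.
Hole:
Σ = (3) + (-10) + (9) = 2
Area = |Σ|/2 = 1.
Net area = 57 − 1 = 56.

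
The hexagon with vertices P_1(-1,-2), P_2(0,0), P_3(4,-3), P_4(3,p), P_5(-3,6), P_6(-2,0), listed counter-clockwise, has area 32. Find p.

3

Write out the shoelace sum; only the two edges meeting at P_4 involve p:
2·Area = [(4·p − 3·(-3)) + (3·6 − (-3)·p)] + 16
       = 7·p + 43 = 64
⇒ p = 3.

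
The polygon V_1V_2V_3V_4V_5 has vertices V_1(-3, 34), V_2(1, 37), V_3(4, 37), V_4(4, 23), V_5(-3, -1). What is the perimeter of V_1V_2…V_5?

82

|V_1V_2| = √((4)² + (3)²) = √25 = 5
|V_2V_3| = √((3)² + (0)²) = √9 = 3
|V_3V_4| = √((0)² + (-14)²) = √196 = 14
|V_4V_5| = √((-7)² + (-24)²) = √625 = 25
|V_5V_1| = √((0)² + (35)²) = √1225 = 35
Perimeter = 5 + 3 + 14 + 25 + 35 = 82.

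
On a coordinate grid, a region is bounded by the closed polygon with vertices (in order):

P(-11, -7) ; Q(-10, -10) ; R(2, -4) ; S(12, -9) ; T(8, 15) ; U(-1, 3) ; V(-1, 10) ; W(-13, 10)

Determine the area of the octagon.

Apply the surveyor's formula: 2A = Σ (x_i·y_{i+1} − x_{i+1}·y_i), indices taken mod 8.
Σ = (40) + (60) + (30) + (252) + (39) + (-7) + (120) + (201) = 735
Area = |Σ|/2 = 367.5.

367.5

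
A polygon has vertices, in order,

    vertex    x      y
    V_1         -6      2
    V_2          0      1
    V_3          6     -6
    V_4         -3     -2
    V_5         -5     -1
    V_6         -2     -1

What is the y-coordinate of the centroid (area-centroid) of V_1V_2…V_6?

-257/168

Apply Gauss's area formula. First the cross-terms c_i = x_i·y_{i+1} − x_{i+1}·y_i:
  -6, -6, -30, -7, 3, -10  ⇒  2A = -56, A = -28.
Then Σ (y_i + y_{i+1})·c_i = 257, so ȳ = 257 / (6·(-28)) = -257/168.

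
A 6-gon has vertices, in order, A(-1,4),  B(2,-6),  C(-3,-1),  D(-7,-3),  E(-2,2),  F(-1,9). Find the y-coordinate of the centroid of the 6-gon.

-5/17

Apply the shoelace (surveyor's) formula. First the cross-terms c_i = x_i·y_{i+1} − x_{i+1}·y_i:
  -2, -20, 2, -20, -16, 5  ⇒  2A = -51, A = -25.5.
Then Σ (y_i + y_{i+1})·c_i = 45, so ȳ = 45 / (6·(-25.5)) = -5/17.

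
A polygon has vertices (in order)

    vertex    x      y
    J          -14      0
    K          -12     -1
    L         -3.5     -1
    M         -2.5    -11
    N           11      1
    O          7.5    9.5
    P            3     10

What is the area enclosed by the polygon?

230.25

Apply the shoelace formula: 2A = Σ (x_i·y_{i+1} − x_{i+1}·y_i), indices taken mod 7.
Cross-terms: 14, 8.5, 36, 118.5, 97, 46.5, 140  ⇒  Σ = 460.5
Area = |Σ|/2 = 230.25.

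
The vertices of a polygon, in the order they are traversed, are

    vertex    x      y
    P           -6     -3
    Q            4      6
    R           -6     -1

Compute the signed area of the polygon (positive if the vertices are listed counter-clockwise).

Apply Gauss's area formula: 2A = Σ (x_i·y_{i+1} − x_{i+1}·y_i), indices taken mod 3.
P→Q: (-6)(6) − (4)(-3) = -24
Q→R: (4)(-1) − (-6)(6) = 32
R→P: (-6)(-3) − (-6)(-1) = 12
Σ = 20
Signed area = Σ/2 = 10 (positive ⇒ counter-clockwise traversal).

10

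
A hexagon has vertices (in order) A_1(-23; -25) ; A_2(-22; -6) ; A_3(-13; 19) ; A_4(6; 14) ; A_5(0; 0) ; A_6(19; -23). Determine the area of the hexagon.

1104

Apply the shoelace (surveyor's) formula: 2A = Σ (x_i·y_{i+1} − x_{i+1}·y_i), indices taken mod 6.
A_1→A_2: (-23)(-6) − (-22)(-25) = -412
A_2→A_3: (-22)(19) − (-13)(-6) = -496
A_3→A_4: (-13)(14) − (6)(19) = -296
A_4→A_5: (6)(0) − (0)(14) = 0
A_5→A_6: (0)(-23) − (19)(0) = 0
A_6→A_1: (19)(-25) − (-23)(-23) = -1004
Σ = -2208
Area = |Σ|/2 = 1104.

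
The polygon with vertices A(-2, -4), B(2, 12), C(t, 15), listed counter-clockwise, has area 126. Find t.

The doubled signed area Σ (x_i y_{i+1} − x_{i+1} y_i) is linear in t.
With t=0 it equals 44; the coefficient of t is -16 (from the two edges through C).
So -16·t + 44 = 2·126 = 252 ⇒ t = -13.

-13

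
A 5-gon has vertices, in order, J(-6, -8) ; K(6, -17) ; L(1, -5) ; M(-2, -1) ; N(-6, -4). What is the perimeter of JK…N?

42

|JK| = √((12)² + (-9)²) = √225 = 15
|KL| = √((-5)² + (12)²) = √169 = 13
|LM| = √((-3)² + (4)²) = √25 = 5
|MN| = √((-4)² + (-3)²) = √25 = 5
|NJ| = √((0)² + (-4)²) = √16 = 4
Perimeter = 15 + 13 + 5 + 5 + 4 = 42.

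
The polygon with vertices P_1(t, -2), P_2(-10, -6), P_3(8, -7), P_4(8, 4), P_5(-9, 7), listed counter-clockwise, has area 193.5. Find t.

-7

Write out the shoelace sum; only the two edges meeting at P_1 involve t:
2·Area = [((-9)·(-2) − t·7) + (t·(-6) − (-10)·(-2))] + 298
       = -13·t + 296 = 387
⇒ t = -7.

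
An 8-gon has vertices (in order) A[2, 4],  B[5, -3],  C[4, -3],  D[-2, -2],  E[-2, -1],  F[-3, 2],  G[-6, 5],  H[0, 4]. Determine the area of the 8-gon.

43.5

Σ = (-26) + (-3) + (-14) + (-2) + (-7) + (-3) + (-24) + (-8) = -87
Area = |Σ|/2 = 43.5.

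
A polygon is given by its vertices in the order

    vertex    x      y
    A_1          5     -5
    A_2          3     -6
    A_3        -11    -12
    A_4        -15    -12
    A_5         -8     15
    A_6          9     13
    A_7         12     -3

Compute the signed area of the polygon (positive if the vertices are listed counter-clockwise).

Apply Gauss's area formula: 2A = Σ (x_i·y_{i+1} − x_{i+1}·y_i), indices taken mod 7.
Cross-terms: -15, -102, -48, -321, -239, -183, -45  ⇒  Σ = -953
Signed area = Σ/2 = -476.5 (negative ⇒ clockwise traversal).

-476.5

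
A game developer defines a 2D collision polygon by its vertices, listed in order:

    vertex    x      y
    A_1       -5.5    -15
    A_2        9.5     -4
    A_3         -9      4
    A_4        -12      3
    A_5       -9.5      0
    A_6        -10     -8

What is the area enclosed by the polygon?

199

Cross-terms: 164.5, 2, 21, 28.5, 76, 106  ⇒  Σ = 398
Area = |Σ|/2 = 199.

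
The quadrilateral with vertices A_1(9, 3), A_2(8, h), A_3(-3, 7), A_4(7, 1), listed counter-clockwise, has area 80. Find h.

The doubled signed area Σ (x_i y_{i+1} − x_{i+1} y_i) is linear in h.
With h=0 it equals -8; the coefficient of h is 12 (from the two edges through A_2).
So 12·h + -8 = 2·80 = 160 ⇒ h = 14.

14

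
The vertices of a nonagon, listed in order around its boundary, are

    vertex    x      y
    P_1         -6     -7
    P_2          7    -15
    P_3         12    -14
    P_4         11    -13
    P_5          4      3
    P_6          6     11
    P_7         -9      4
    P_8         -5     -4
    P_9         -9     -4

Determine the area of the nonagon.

266

Apply Gauss's area formula: 2A = Σ (x_i·y_{i+1} − x_{i+1}·y_i), indices taken mod 9.
P_1→P_2: (-6)(-15) − (7)(-7) = 139
P_2→P_3: (7)(-14) − (12)(-15) = 82
P_3→P_4: (12)(-13) − (11)(-14) = -2
P_4→P_5: (11)(3) − (4)(-13) = 85
P_5→P_6: (4)(11) − (6)(3) = 26
P_6→P_7: (6)(4) − (-9)(11) = 123
P_7→P_8: (-9)(-4) − (-5)(4) = 56
P_8→P_9: (-5)(-4) − (-9)(-4) = -16
P_9→P_1: (-9)(-7) − (-6)(-4) = 39
Σ = 532
Area = |Σ|/2 = 266.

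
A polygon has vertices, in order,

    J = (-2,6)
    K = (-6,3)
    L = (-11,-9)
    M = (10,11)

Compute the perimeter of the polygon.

|JK| = √((-4)² + (-3)²) = √25 = 5
|KL| = √((-5)² + (-12)²) = √169 = 13
|LM| = √((21)² + (20)²) = √841 = 29
|MJ| = √((-12)² + (-5)²) = √169 = 13
Perimeter = 5 + 13 + 29 + 13 = 60.

60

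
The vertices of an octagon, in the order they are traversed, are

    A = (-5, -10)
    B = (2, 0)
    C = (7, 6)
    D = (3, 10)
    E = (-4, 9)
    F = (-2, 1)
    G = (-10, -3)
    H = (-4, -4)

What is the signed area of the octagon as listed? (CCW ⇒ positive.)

Apply the shoelace formula: 2A = Σ (x_i·y_{i+1} − x_{i+1}·y_i), indices taken mod 8.
Cross-terms: 20, 12, 52, 67, 14, 16, 28, 20  ⇒  Σ = 229
Signed area = Σ/2 = 114.5 (positive ⇒ counter-clockwise traversal).

114.5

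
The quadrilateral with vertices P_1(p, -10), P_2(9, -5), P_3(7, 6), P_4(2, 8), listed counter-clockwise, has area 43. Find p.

9

Write out the shoelace sum; only the two edges meeting at P_1 involve p:
2·Area = [(2·(-10) − p·8) + (p·(-5) − 9·(-10))] + 133
       = -13·p + 203 = 86
⇒ p = 9.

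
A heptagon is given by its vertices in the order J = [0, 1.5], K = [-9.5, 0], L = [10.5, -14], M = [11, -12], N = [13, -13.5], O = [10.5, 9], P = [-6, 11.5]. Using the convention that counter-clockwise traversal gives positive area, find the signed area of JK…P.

Cross-terms: 14.25, 133, 28, 7.5, 258.75, 174.75, -9  ⇒  Σ = 607.25
Signed area = Σ/2 = 303.625 (positive ⇒ counter-clockwise traversal).

303.625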